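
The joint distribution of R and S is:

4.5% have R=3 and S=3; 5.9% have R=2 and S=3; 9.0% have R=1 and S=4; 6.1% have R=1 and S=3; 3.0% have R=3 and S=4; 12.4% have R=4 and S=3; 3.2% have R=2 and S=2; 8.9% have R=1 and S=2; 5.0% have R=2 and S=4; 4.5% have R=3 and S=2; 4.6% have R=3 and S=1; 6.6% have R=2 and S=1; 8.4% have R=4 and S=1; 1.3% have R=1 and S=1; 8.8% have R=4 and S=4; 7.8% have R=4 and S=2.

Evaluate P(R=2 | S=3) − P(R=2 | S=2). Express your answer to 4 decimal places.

P(S=3) = 0.061 + 0.059 + 0.045 + 0.124 = 0.289; P(R=2 | S=3) = 0.059/0.289 = 0.20415.
P(S=2) = 0.089 + 0.032 + 0.045 + 0.078 = 0.244; P(R=2 | S=2) = 0.032/0.244 = 0.13115.
Difference = 0.0730.

0.0730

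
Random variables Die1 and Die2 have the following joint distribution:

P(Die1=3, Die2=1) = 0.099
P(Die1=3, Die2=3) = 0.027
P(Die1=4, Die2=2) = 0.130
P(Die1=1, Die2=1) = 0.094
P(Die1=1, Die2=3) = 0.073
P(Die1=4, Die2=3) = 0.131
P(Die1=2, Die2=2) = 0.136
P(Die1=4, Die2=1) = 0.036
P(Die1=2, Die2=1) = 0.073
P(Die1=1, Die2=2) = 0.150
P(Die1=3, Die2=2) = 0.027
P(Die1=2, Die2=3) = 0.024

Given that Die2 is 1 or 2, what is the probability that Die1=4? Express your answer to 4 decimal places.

0.2228

P(Die2=1) = 0.094 + 0.073 + 0.099 + 0.036 = 0.302.
P(Die2=2) = 0.150 + 0.136 + 0.027 + 0.130 = 0.443.
P(Die2 ∈ {1, 2}) = 0.302 + 0.443 = 0.745; P(Die1=4, Die2 ∈ {1, 2}) = 0.036 + 0.130 = 0.166.
P(Die1=4 | Die2 ∈ {1, 2}) = 0.166/0.745 = 0.2228.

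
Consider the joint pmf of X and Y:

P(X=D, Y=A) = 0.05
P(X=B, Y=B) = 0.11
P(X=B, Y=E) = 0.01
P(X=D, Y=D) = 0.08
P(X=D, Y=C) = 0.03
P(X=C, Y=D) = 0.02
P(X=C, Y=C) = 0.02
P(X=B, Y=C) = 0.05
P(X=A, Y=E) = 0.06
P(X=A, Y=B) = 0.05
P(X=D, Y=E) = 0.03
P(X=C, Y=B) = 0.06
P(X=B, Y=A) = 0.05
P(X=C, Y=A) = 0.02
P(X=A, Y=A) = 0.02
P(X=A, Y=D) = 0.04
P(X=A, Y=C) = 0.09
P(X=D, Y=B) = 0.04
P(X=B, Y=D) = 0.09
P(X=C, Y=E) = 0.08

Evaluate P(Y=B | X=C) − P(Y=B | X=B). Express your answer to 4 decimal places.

-0.0548

P(X=C) = 0.02 + 0.06 + 0.02 + 0.02 + 0.08 = 0.20; P(Y=B | X=C) = 0.06/0.20 = 0.30000.
P(X=B) = 0.05 + 0.11 + 0.05 + 0.09 + 0.01 = 0.31; P(Y=B | X=B) = 0.11/0.31 = 0.35484.
Difference = -0.0548.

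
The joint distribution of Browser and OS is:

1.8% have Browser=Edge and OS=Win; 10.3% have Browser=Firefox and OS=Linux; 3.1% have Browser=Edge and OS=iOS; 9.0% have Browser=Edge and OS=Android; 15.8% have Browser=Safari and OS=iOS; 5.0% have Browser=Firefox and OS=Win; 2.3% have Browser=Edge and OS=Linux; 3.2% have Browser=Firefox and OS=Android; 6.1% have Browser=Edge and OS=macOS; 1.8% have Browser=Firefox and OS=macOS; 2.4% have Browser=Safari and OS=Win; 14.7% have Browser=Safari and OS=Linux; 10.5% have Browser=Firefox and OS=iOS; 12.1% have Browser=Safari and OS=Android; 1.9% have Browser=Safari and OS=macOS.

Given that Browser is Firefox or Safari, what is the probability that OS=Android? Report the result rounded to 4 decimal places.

P(Browser=Firefox) = 0.050 + 0.018 + 0.103 + 0.105 + 0.032 = 0.308.
P(Browser=Safari) = 0.024 + 0.019 + 0.147 + 0.158 + 0.121 = 0.469.
P(Browser ∈ {Firefox, Safari}) = 0.308 + 0.469 = 0.777; P(OS=Android, Browser ∈ {Firefox, Safari}) = 0.032 + 0.121 = 0.153.
P(OS=Android | Browser ∈ {Firefox, Safari}) = 0.153/0.777 = 0.1969.

0.1969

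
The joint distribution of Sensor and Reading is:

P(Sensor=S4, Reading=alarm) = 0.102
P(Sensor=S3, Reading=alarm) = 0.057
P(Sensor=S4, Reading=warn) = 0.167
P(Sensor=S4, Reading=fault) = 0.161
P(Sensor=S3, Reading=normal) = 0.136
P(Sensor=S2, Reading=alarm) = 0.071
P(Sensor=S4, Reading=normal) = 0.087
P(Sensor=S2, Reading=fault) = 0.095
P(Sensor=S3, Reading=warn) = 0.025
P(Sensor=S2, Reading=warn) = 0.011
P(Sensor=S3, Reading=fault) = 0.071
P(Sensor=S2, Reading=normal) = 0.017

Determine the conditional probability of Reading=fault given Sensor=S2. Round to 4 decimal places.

P(Sensor=S2) = 0.017 + 0.011 + 0.071 + 0.095 = 0.194.
P(Reading=fault | Sensor=S2) = 0.095/0.194 = 0.4897.

0.4897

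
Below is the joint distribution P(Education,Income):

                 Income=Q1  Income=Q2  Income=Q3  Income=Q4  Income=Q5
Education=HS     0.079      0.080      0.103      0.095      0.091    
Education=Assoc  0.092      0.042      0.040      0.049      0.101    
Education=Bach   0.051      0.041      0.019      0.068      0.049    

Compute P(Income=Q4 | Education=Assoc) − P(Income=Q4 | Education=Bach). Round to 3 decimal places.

-0.147

P(Education=Assoc) = 0.092 + 0.042 + 0.040 + 0.049 + 0.101 = 0.324; P(Income=Q4 | Education=Assoc) = 0.049/0.324 = 0.1512.
P(Education=Bach) = 0.051 + 0.041 + 0.019 + 0.068 + 0.049 = 0.228; P(Income=Q4 | Education=Bach) = 0.068/0.228 = 0.2982.
Difference = -0.147.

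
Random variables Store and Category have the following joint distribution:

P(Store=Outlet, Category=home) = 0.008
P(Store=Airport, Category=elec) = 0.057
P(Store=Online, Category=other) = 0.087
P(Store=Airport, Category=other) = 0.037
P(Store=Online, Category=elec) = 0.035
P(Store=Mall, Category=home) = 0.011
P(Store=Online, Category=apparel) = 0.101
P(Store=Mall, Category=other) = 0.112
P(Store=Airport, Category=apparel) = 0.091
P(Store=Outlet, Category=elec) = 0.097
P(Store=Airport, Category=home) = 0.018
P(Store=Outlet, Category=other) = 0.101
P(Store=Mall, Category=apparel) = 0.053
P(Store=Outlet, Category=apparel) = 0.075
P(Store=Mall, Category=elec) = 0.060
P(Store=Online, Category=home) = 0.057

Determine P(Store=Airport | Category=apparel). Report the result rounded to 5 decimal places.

0.28438

P(Category=apparel) = 0.053 + 0.091 + 0.075 + 0.101 = 0.320.
P(Store=Airport | Category=apparel) = 0.091/0.320 = 0.28438.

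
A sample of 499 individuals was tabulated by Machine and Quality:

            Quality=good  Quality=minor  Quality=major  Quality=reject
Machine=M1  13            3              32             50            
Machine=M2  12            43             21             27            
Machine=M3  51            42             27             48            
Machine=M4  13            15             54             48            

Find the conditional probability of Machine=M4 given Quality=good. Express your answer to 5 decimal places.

0.14607

Total with Quality=good: 13 + 12 + 51 + 13 = 89.
P(Machine=M4 | Quality=good) = 13/89 = 0.14607.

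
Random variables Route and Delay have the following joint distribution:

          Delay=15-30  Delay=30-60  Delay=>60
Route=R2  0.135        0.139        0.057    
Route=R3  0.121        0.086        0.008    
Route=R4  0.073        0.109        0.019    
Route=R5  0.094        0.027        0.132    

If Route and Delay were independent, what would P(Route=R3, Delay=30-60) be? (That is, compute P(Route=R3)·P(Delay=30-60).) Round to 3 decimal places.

P(Route=R3) = 0.121 + 0.086 + 0.008 = 0.215.
P(Delay=30-60) = 0.139 + 0.086 + 0.109 + 0.027 = 0.361.
Product: 0.215 × 0.361 = 0.078.

0.078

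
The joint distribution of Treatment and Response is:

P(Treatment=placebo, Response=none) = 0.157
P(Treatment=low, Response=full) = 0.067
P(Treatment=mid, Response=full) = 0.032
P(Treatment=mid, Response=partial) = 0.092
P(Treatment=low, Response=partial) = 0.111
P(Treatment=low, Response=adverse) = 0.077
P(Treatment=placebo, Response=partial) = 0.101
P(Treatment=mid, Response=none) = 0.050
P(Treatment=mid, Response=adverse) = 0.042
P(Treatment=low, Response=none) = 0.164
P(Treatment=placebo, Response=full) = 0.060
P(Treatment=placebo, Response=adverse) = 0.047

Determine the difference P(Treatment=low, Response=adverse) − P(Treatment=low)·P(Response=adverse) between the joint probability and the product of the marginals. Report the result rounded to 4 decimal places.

0.0074

P(Treatment=low) = 0.164 + 0.111 + 0.067 + 0.077 = 0.419.
P(Response=adverse) = 0.047 + 0.077 + 0.042 = 0.166.
P(Treatment=low, Response=adverse) − P(Treatment=low)P(Response=adverse) = 0.077 − 0.419×0.166 = 0.0074.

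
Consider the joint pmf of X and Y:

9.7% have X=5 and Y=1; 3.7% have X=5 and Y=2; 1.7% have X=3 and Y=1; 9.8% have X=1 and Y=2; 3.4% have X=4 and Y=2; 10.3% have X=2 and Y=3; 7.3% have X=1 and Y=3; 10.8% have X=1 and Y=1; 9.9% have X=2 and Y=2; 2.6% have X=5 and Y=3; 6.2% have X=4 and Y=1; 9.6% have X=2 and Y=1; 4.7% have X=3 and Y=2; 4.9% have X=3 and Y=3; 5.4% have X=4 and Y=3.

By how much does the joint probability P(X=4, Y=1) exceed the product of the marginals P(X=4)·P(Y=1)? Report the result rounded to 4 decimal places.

P(X=4) = 0.062 + 0.034 + 0.054 = 0.150.
P(Y=1) = 0.108 + 0.096 + 0.017 + 0.062 + 0.097 = 0.380.
P(X=4, Y=1) − P(X=4)P(Y=1) = 0.062 − 0.150×0.380 = 0.0050.

0.0050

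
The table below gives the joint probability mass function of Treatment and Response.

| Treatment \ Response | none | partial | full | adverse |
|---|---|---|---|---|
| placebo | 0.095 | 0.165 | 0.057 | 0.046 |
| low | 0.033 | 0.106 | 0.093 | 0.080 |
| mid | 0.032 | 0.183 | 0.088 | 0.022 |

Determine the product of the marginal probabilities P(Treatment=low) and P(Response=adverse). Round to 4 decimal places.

P(Treatment=low) = 0.033 + 0.106 + 0.093 + 0.080 = 0.312.
P(Response=adverse) = 0.046 + 0.080 + 0.022 = 0.148.
Product: 0.312 × 0.148 = 0.0462.

0.0462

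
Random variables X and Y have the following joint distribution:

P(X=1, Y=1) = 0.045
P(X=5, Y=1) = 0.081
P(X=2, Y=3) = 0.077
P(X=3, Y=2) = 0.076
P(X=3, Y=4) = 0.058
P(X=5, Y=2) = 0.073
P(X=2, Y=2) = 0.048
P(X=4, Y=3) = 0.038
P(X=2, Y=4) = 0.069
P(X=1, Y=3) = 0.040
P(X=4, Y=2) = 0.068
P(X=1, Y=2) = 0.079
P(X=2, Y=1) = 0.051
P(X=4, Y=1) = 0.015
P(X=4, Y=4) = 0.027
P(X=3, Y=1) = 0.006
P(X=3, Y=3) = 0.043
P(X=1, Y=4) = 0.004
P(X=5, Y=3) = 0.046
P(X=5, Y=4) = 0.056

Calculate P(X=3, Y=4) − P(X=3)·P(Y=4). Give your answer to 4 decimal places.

0.0188

P(X=3) = 0.006 + 0.076 + 0.043 + 0.058 = 0.183.
P(Y=4) = 0.004 + 0.069 + 0.058 + 0.027 + 0.056 = 0.214.
P(X=3, Y=4) − P(X=3)P(Y=4) = 0.058 − 0.183×0.214 = 0.0188.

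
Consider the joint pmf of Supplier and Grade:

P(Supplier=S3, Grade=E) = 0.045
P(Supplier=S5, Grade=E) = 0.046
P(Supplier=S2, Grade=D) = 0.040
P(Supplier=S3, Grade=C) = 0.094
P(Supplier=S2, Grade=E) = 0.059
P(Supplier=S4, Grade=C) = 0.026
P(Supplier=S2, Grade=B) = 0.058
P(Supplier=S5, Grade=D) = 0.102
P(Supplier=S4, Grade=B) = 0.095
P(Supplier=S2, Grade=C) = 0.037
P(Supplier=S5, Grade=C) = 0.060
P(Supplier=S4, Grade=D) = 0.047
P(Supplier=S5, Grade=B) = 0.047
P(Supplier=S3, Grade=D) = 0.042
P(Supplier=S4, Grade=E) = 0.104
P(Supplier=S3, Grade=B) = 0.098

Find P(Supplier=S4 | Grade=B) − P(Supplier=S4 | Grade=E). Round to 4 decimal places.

-0.0907

P(Grade=B) = 0.058 + 0.098 + 0.095 + 0.047 = 0.298; P(Supplier=S4 | Grade=B) = 0.095/0.298 = 0.31879.
P(Grade=E) = 0.059 + 0.045 + 0.104 + 0.046 = 0.254; P(Supplier=S4 | Grade=E) = 0.104/0.254 = 0.40945.
Difference = -0.0907.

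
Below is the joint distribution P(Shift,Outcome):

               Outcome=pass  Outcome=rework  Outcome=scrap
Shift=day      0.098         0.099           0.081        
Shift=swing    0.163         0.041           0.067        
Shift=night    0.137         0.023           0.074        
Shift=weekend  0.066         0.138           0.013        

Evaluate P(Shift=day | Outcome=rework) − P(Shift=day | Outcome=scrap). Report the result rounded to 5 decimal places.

P(Outcome=rework) = 0.099 + 0.041 + 0.023 + 0.138 = 0.301; P(Shift=day | Outcome=rework) = 0.099/0.301 = 0.328904.
P(Outcome=scrap) = 0.081 + 0.067 + 0.074 + 0.013 = 0.235; P(Shift=day | Outcome=scrap) = 0.081/0.235 = 0.344681.
Difference = -0.01578.

-0.01578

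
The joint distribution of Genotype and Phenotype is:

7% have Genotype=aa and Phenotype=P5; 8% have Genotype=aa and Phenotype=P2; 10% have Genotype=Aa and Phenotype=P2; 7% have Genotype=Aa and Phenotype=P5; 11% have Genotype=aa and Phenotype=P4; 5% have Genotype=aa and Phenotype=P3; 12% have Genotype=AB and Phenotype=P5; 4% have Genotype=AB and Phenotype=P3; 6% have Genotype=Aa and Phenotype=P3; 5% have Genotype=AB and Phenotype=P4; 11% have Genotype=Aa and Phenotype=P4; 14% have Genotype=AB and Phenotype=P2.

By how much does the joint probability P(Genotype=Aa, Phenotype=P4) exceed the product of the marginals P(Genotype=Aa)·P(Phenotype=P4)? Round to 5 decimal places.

0.01820

P(Genotype=Aa) = 0.10 + 0.06 + 0.11 + 0.07 = 0.34.
P(Phenotype=P4) = 0.11 + 0.11 + 0.05 = 0.27.
P(Genotype=Aa, Phenotype=P4) − P(Genotype=Aa)P(Phenotype=P4) = 0.11 − 0.34×0.27 = 0.01820.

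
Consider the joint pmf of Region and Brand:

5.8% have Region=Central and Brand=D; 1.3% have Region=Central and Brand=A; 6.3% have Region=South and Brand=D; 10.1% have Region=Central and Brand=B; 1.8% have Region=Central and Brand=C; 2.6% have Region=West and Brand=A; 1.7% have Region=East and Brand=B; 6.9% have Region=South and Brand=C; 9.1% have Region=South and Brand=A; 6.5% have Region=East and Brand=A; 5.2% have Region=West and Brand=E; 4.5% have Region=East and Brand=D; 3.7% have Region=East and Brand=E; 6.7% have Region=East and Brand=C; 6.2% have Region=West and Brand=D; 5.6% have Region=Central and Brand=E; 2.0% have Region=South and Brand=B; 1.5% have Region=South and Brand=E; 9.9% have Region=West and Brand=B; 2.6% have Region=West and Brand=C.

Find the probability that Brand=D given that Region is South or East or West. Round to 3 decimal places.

0.225

P(Region=South) = 0.091 + 0.020 + 0.069 + 0.063 + 0.015 = 0.258.
P(Region=East) = 0.065 + 0.017 + 0.067 + 0.045 + 0.037 = 0.231.
P(Region=West) = 0.026 + 0.099 + 0.026 + 0.062 + 0.052 = 0.265.
P(Region ∈ {South, East, West}) = 0.258 + 0.231 + 0.265 = 0.754; P(Brand=D, Region ∈ {South, East, West}) = 0.063 + 0.045 + 0.062 = 0.170.
P(Brand=D | Region ∈ {South, East, West}) = 0.170/0.754 = 0.225.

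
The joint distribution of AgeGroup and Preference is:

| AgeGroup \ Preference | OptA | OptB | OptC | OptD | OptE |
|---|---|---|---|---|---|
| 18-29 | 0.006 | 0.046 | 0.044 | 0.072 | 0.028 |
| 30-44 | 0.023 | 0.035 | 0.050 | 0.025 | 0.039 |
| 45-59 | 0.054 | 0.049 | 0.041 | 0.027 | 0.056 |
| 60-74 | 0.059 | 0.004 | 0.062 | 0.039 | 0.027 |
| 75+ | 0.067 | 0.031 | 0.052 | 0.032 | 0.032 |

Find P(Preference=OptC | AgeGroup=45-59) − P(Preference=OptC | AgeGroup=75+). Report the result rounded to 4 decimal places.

-0.0624

P(AgeGroup=45-59) = 0.054 + 0.049 + 0.041 + 0.027 + 0.056 = 0.227; P(Preference=OptC | AgeGroup=45-59) = 0.041/0.227 = 0.18062.
P(AgeGroup=75+) = 0.067 + 0.031 + 0.052 + 0.032 + 0.032 = 0.214; P(Preference=OptC | AgeGroup=75+) = 0.052/0.214 = 0.24299.
Difference = -0.0624.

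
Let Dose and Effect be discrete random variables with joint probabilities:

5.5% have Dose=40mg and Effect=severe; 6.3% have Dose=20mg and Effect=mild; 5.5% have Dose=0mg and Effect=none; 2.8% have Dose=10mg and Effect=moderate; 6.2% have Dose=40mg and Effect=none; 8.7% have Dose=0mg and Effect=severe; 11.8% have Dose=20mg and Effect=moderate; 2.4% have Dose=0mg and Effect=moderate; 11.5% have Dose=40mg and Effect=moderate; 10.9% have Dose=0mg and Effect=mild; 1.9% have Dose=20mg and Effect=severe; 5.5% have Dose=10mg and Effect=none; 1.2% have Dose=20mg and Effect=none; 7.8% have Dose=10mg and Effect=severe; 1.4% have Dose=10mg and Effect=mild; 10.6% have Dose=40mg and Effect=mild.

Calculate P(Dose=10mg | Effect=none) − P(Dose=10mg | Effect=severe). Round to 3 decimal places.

P(Effect=none) = 0.055 + 0.055 + 0.012 + 0.062 = 0.184; P(Dose=10mg | Effect=none) = 0.055/0.184 = 0.2989.
P(Effect=severe) = 0.087 + 0.078 + 0.019 + 0.055 = 0.239; P(Dose=10mg | Effect=severe) = 0.078/0.239 = 0.3264.
Difference = -0.027.

-0.027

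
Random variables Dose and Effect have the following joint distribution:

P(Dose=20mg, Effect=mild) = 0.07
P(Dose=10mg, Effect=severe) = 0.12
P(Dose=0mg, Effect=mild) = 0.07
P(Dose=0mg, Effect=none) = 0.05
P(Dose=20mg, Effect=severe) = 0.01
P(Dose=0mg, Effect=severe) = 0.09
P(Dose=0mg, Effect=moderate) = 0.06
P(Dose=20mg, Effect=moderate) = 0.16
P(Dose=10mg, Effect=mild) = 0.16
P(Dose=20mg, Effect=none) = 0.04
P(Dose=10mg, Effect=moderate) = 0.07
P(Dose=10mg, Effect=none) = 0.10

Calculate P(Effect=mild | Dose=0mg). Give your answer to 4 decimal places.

0.2593

P(Dose=0mg) = 0.05 + 0.07 + 0.06 + 0.09 = 0.27.
P(Effect=mild | Dose=0mg) = 0.07/0.27 = 0.2593.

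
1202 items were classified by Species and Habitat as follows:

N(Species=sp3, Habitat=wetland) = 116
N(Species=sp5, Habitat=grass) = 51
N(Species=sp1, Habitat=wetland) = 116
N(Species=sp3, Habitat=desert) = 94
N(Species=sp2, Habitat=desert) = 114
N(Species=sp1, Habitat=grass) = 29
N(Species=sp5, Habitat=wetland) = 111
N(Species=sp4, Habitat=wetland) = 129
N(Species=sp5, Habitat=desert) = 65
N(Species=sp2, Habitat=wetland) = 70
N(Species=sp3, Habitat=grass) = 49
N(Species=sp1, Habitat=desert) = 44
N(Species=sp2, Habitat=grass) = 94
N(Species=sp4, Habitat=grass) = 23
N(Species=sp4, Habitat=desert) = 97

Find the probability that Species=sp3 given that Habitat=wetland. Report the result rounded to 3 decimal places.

Total with Habitat=wetland: 116 + 70 + 116 + 129 + 111 = 542.
P(Species=sp3 | Habitat=wetland) = 116/542 = 0.214.

0.214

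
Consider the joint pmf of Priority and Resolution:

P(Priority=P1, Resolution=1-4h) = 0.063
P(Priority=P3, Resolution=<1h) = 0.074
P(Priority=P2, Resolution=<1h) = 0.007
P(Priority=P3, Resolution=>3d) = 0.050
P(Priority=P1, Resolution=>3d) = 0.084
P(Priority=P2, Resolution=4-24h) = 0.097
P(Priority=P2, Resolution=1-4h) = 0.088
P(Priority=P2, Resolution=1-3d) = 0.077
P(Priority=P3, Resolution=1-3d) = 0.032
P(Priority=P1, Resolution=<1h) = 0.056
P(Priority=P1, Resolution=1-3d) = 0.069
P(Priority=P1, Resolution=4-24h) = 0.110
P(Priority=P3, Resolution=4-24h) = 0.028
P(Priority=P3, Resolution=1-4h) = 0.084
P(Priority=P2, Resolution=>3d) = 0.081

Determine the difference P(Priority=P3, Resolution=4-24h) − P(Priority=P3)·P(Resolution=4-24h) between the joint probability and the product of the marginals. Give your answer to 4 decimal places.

-0.0350

P(Priority=P3) = 0.074 + 0.084 + 0.028 + 0.032 + 0.050 = 0.268.
P(Resolution=4-24h) = 0.110 + 0.097 + 0.028 = 0.235.
P(Priority=P3, Resolution=4-24h) − P(Priority=P3)P(Resolution=4-24h) = 0.028 − 0.268×0.235 = -0.0350.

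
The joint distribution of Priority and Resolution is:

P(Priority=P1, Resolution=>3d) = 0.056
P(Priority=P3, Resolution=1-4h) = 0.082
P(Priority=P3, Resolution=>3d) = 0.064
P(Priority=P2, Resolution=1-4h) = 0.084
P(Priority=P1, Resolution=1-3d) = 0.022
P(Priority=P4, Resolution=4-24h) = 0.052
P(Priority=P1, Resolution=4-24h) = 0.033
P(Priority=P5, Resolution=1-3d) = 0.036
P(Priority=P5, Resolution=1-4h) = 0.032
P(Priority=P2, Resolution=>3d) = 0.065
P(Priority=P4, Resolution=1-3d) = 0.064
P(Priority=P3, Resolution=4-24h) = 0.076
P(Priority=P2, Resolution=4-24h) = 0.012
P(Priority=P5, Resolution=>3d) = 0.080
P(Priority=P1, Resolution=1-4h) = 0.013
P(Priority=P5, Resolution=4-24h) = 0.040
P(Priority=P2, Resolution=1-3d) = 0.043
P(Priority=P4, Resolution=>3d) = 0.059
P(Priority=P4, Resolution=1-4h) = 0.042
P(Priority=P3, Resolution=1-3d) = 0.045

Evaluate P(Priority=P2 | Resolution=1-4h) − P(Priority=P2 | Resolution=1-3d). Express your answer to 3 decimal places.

P(Resolution=1-4h) = 0.013 + 0.084 + 0.082 + 0.042 + 0.032 = 0.253; P(Priority=P2 | Resolution=1-4h) = 0.084/0.253 = 0.3320.
P(Resolution=1-3d) = 0.022 + 0.043 + 0.045 + 0.064 + 0.036 = 0.210; P(Priority=P2 | Resolution=1-3d) = 0.043/0.210 = 0.2048.
Difference = 0.127.

0.127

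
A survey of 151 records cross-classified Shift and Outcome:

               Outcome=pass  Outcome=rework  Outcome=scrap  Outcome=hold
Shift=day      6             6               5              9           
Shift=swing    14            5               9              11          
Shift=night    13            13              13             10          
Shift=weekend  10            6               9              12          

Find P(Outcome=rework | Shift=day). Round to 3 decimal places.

0.231

Total with Shift=day: 6 + 6 + 5 + 9 = 26.
P(Outcome=rework | Shift=day) = 6/26 = 0.231.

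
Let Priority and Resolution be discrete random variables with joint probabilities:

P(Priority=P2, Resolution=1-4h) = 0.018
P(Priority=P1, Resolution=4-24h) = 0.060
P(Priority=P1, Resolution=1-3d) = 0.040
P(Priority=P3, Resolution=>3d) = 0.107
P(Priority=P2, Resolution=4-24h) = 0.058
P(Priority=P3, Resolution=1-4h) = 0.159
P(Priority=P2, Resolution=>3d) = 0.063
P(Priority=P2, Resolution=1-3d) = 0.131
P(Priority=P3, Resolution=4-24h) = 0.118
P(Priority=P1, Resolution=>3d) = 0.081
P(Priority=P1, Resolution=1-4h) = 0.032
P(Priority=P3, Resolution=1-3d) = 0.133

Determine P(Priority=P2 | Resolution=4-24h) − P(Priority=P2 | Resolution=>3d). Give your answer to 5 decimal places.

P(Resolution=4-24h) = 0.060 + 0.058 + 0.118 = 0.236; P(Priority=P2 | Resolution=4-24h) = 0.058/0.236 = 0.245763.
P(Resolution=>3d) = 0.081 + 0.063 + 0.107 = 0.251; P(Priority=P2 | Resolution=>3d) = 0.063/0.251 = 0.250996.
Difference = -0.00523.

-0.00523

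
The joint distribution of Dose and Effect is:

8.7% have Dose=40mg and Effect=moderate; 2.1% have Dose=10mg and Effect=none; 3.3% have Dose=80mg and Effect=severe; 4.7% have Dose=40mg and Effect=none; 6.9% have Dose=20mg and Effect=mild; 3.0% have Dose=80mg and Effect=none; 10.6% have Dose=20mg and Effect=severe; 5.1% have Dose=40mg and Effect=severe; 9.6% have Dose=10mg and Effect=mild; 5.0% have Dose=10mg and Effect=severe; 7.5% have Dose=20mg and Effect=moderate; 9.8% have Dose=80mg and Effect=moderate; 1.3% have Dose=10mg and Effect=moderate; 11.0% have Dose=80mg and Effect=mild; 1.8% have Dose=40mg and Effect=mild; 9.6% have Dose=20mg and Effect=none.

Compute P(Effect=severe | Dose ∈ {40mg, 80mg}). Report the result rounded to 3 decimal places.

0.177

P(Dose=40mg) = 0.047 + 0.018 + 0.087 + 0.051 = 0.203.
P(Dose=80mg) = 0.030 + 0.110 + 0.098 + 0.033 = 0.271.
P(Dose ∈ {40mg, 80mg}) = 0.203 + 0.271 = 0.474; P(Effect=severe, Dose ∈ {40mg, 80mg}) = 0.051 + 0.033 = 0.084.
P(Effect=severe | Dose ∈ {40mg, 80mg}) = 0.084/0.474 = 0.177.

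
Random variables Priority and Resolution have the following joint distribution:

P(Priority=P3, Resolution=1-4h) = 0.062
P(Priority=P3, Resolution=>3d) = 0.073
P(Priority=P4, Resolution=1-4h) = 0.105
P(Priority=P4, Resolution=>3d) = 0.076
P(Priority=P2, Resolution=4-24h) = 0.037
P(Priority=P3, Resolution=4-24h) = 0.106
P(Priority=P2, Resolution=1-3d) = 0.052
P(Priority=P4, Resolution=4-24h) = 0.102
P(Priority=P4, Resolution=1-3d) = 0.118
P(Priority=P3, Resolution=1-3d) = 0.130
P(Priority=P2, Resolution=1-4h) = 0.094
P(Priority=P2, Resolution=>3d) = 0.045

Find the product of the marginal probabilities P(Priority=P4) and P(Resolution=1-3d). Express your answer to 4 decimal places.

0.1203

P(Priority=P4) = 0.105 + 0.102 + 0.118 + 0.076 = 0.401.
P(Resolution=1-3d) = 0.052 + 0.130 + 0.118 = 0.300.
Product: 0.401 × 0.300 = 0.1203.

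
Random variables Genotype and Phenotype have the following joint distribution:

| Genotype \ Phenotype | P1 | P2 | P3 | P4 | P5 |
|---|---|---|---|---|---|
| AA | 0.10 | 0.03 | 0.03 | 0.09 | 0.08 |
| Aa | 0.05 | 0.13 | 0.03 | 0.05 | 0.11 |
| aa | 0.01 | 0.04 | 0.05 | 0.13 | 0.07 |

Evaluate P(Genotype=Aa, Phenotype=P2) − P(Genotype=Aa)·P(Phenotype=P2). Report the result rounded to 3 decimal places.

P(Genotype=Aa) = 0.05 + 0.13 + 0.03 + 0.05 + 0.11 = 0.37.
P(Phenotype=P2) = 0.03 + 0.13 + 0.04 = 0.20.
P(Genotype=Aa, Phenotype=P2) − P(Genotype=Aa)P(Phenotype=P2) = 0.13 − 0.37×0.20 = 0.056.

0.056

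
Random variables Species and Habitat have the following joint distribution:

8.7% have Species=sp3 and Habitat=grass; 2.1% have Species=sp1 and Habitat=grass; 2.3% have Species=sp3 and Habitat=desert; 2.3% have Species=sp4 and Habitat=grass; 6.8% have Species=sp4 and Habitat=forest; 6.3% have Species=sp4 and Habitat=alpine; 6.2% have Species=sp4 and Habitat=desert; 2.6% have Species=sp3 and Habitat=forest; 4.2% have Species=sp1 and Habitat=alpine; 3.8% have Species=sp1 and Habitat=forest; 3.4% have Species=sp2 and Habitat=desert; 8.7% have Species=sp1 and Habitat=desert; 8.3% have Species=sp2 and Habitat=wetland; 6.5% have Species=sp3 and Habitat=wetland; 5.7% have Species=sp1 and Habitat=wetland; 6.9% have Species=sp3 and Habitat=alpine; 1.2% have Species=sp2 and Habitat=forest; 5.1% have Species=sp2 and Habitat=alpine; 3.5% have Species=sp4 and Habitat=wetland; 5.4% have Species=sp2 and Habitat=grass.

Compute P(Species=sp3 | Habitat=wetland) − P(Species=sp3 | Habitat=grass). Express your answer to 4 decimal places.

-0.1994

P(Habitat=wetland) = 0.057 + 0.083 + 0.065 + 0.035 = 0.240; P(Species=sp3 | Habitat=wetland) = 0.065/0.240 = 0.27083.
P(Habitat=grass) = 0.021 + 0.054 + 0.087 + 0.023 = 0.185; P(Species=sp3 | Habitat=grass) = 0.087/0.185 = 0.47027.
Difference = -0.1994.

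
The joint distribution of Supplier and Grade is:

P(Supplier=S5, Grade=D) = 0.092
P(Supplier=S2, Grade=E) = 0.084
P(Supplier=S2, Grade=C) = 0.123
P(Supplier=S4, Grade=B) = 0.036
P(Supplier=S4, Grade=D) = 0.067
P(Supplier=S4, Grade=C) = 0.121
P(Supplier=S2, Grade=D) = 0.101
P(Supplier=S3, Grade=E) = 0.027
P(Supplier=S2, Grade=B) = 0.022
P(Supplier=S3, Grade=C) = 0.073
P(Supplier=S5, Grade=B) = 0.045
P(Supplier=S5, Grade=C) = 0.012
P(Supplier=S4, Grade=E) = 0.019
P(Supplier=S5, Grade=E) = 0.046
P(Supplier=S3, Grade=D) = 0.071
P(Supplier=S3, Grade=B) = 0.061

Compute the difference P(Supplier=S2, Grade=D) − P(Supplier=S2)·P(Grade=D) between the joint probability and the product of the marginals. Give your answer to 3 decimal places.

-0.008

P(Supplier=S2) = 0.022 + 0.123 + 0.101 + 0.084 = 0.330.
P(Grade=D) = 0.101 + 0.071 + 0.067 + 0.092 = 0.331.
P(Supplier=S2, Grade=D) − P(Supplier=S2)P(Grade=D) = 0.101 − 0.330×0.331 = -0.008.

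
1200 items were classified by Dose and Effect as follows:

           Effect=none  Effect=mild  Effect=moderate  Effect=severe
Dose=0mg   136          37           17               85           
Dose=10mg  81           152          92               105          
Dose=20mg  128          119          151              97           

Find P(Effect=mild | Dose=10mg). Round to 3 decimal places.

Total with Dose=10mg: 81 + 152 + 92 + 105 = 430.
P(Effect=mild | Dose=10mg) = 152/430 = 0.353.

0.353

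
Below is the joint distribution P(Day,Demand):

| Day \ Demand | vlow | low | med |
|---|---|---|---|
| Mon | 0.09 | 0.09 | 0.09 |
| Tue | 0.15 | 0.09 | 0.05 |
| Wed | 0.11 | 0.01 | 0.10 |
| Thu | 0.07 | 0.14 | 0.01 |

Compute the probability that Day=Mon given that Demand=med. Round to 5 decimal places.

P(Demand=med) = 0.09 + 0.05 + 0.10 + 0.01 = 0.25.
P(Day=Mon | Demand=med) = 0.09/0.25 = 0.36000.

0.36000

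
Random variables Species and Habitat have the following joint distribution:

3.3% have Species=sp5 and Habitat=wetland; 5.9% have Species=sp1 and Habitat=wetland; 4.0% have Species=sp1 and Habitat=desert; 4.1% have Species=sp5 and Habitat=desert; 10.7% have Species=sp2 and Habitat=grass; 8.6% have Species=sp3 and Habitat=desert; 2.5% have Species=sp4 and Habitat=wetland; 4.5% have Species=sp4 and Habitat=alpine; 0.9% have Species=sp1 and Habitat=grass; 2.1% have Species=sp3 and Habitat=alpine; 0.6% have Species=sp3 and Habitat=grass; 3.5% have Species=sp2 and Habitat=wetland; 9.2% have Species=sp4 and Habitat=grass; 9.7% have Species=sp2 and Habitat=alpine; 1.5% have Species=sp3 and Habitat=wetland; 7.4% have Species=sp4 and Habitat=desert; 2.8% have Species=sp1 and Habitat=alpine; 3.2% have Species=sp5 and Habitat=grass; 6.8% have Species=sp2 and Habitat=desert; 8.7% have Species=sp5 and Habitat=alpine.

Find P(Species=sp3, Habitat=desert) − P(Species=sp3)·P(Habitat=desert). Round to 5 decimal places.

0.04645

P(Species=sp3) = 0.006 + 0.015 + 0.086 + 0.021 = 0.128.
P(Habitat=desert) = 0.040 + 0.068 + 0.086 + 0.074 + 0.041 = 0.309.
P(Species=sp3, Habitat=desert) − P(Species=sp3)P(Habitat=desert) = 0.086 − 0.128×0.309 = 0.04645.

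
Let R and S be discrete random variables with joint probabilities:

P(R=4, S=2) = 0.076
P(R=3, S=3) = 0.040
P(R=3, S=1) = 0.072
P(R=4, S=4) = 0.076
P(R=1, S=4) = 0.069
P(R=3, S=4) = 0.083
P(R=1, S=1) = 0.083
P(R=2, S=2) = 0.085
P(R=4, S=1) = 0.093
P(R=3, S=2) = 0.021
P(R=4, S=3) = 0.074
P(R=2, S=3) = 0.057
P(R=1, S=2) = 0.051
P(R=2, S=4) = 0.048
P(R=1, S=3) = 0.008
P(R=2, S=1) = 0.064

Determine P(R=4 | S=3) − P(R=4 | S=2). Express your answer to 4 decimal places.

0.0872

P(S=3) = 0.008 + 0.057 + 0.040 + 0.074 = 0.179; P(R=4 | S=3) = 0.074/0.179 = 0.41341.
P(S=2) = 0.051 + 0.085 + 0.021 + 0.076 = 0.233; P(R=4 | S=2) = 0.076/0.233 = 0.32618.
Difference = 0.0872.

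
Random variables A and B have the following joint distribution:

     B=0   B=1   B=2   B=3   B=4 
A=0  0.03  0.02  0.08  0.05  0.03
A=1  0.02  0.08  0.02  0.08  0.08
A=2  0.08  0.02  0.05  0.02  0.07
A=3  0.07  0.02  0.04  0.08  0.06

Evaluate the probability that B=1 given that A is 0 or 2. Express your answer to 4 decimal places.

P(A=0) = 0.03 + 0.02 + 0.08 + 0.05 + 0.03 = 0.21.
P(A=2) = 0.08 + 0.02 + 0.05 + 0.02 + 0.07 = 0.24.
P(A ∈ {0, 2}) = 0.21 + 0.24 = 0.45; P(B=1, A ∈ {0, 2}) = 0.02 + 0.02 = 0.04.
P(B=1 | A ∈ {0, 2}) = 0.04/0.45 = 0.0889.

0.0889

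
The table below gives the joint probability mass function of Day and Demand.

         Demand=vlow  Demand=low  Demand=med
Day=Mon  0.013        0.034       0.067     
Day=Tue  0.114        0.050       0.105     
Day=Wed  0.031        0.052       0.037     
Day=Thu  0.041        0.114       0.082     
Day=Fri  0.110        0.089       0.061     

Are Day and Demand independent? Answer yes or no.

no

P(Day=Tue) = 0.269 and P(Demand=low) = 0.339, so their product is 0.09119, but P(Day=Tue, Demand=low) = 0.050. Since these differ, Day and Demand are not independent.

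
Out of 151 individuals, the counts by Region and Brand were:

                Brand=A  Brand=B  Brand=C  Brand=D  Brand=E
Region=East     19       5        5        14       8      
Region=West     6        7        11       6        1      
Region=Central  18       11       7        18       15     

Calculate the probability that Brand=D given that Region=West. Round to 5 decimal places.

0.19355

Total with Region=West: 6 + 7 + 11 + 6 + 1 = 31.
P(Brand=D | Region=West) = 6/31 = 0.19355.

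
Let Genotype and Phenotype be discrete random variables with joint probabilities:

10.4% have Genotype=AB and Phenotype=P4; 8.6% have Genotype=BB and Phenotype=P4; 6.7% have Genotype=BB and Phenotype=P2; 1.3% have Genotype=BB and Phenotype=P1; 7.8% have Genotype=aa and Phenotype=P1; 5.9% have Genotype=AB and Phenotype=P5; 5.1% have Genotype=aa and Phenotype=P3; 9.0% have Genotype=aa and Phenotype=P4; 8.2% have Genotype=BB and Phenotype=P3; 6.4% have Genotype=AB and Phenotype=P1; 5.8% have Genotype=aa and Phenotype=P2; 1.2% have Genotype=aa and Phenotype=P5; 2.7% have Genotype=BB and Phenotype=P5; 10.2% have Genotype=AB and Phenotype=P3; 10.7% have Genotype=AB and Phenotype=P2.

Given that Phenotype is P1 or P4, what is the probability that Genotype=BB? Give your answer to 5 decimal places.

P(Phenotype=P1) = 0.078 + 0.064 + 0.013 = 0.155.
P(Phenotype=P4) = 0.090 + 0.104 + 0.086 = 0.280.
P(Phenotype ∈ {P1, P4}) = 0.155 + 0.280 = 0.435; P(Genotype=BB, Phenotype ∈ {P1, P4}) = 0.013 + 0.086 = 0.099.
P(Genotype=BB | Phenotype ∈ {P1, P4}) = 0.099/0.435 = 0.22759.

0.22759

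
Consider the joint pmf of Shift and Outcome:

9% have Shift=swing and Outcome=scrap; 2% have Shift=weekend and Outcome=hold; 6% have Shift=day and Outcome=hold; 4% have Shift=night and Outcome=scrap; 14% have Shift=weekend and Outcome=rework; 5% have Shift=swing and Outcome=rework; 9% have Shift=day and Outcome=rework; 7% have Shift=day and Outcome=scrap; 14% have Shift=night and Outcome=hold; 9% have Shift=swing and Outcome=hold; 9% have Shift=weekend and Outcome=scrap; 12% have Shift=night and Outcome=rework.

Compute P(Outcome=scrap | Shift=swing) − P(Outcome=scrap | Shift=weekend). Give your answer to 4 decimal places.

P(Shift=swing) = 0.05 + 0.09 + 0.09 = 0.23; P(Outcome=scrap | Shift=swing) = 0.09/0.23 = 0.39130.
P(Shift=weekend) = 0.14 + 0.09 + 0.02 = 0.25; P(Outcome=scrap | Shift=weekend) = 0.09/0.25 = 0.36000.
Difference = 0.0313.

0.0313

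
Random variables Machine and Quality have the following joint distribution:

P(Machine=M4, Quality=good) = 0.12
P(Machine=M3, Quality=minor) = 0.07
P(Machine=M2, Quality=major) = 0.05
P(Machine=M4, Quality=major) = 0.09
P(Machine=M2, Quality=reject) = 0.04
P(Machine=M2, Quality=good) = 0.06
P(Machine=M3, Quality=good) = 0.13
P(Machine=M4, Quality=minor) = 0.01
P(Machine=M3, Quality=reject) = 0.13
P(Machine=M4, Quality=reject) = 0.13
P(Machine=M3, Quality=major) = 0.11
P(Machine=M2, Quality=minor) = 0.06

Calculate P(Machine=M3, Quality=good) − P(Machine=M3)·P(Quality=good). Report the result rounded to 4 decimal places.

-0.0064

P(Machine=M3) = 0.13 + 0.07 + 0.11 + 0.13 = 0.44.
P(Quality=good) = 0.06 + 0.13 + 0.12 = 0.31.
P(Machine=M3, Quality=good) − P(Machine=M3)P(Quality=good) = 0.13 − 0.44×0.31 = -0.0064.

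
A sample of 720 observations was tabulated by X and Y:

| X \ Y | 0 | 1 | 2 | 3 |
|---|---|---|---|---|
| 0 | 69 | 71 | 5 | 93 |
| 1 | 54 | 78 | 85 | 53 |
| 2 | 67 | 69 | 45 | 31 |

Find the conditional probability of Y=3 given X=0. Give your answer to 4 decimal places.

Total with X=0: 69 + 71 + 5 + 93 = 238.
P(Y=3 | X=0) = 93/238 = 0.3908.

0.3908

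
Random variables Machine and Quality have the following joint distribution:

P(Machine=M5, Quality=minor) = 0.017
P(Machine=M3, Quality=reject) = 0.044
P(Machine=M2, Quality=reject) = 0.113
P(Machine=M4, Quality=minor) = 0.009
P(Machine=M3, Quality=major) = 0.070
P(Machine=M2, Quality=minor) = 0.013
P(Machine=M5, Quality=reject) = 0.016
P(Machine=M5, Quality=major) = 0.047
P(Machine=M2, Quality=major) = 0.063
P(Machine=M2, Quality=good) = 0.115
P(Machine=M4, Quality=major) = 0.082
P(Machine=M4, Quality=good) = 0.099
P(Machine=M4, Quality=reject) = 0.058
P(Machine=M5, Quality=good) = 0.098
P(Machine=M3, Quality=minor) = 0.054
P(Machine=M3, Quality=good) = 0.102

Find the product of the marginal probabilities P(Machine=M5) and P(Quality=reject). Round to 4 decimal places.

0.0411

P(Machine=M5) = 0.098 + 0.017 + 0.047 + 0.016 = 0.178.
P(Quality=reject) = 0.113 + 0.044 + 0.058 + 0.016 = 0.231.
Product: 0.178 × 0.231 = 0.0411.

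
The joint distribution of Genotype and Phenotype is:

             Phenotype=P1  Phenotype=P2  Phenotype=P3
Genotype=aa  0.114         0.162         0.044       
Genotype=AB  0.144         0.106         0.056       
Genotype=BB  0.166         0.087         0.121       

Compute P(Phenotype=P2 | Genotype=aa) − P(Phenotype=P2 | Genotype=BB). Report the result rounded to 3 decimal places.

P(Genotype=aa) = 0.114 + 0.162 + 0.044 = 0.320; P(Phenotype=P2 | Genotype=aa) = 0.162/0.320 = 0.5063.
P(Genotype=BB) = 0.166 + 0.087 + 0.121 = 0.374; P(Phenotype=P2 | Genotype=BB) = 0.087/0.374 = 0.2326.
Difference = 0.274.

0.274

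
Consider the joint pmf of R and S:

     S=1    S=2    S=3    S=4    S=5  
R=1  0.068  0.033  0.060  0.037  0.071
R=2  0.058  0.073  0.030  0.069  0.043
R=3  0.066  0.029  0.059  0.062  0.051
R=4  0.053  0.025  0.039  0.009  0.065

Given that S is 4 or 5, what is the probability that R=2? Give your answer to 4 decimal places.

0.2752

P(S=4) = 0.037 + 0.069 + 0.062 + 0.009 = 0.177.
P(S=5) = 0.071 + 0.043 + 0.051 + 0.065 = 0.230.
P(S ∈ {4, 5}) = 0.177 + 0.230 = 0.407; P(R=2, S ∈ {4, 5}) = 0.069 + 0.043 = 0.112.
P(R=2 | S ∈ {4, 5}) = 0.112/0.407 = 0.2752.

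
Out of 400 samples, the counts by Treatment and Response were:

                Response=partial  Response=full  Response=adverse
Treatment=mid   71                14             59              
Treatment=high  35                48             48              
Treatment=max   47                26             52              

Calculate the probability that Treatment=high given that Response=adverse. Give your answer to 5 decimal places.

Total with Response=adverse: 59 + 48 + 52 = 159.
P(Treatment=high | Response=adverse) = 48/159 = 0.30189.

0.30189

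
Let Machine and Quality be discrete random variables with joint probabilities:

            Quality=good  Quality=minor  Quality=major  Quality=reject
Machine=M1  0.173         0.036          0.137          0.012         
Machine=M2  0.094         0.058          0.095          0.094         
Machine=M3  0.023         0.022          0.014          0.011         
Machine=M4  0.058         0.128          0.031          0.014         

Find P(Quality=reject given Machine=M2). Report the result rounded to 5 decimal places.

P(Machine=M2) = 0.094 + 0.058 + 0.095 + 0.094 = 0.341.
P(Quality=reject | Machine=M2) = 0.094/0.341 = 0.27566.

0.27566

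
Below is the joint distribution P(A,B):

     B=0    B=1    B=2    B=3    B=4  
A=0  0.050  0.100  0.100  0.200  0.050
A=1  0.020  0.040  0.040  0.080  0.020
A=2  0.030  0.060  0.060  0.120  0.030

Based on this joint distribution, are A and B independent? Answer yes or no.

Every cell satisfies P(A,B) = P(A)·P(B). For instance P(A=2) = 0.300, P(B=0) = 0.100, and 0.300×0.100 = 0.030 matches the joint entry. So A and B are independent.

yes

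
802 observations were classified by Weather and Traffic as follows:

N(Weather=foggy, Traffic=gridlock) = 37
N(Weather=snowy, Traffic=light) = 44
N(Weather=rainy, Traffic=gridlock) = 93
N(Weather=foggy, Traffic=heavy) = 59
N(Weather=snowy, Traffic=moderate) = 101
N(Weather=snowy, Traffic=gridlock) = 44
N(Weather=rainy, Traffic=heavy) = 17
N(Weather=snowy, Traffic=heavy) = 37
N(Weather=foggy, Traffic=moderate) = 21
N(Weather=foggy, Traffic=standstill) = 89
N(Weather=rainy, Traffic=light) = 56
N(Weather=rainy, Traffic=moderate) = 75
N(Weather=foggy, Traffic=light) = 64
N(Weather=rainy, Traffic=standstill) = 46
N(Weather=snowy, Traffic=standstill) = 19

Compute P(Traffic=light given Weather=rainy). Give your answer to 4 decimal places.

0.1951

Total with Weather=rainy: 56 + 75 + 17 + 93 + 46 = 287.
P(Traffic=light | Weather=rainy) = 56/287 = 0.1951.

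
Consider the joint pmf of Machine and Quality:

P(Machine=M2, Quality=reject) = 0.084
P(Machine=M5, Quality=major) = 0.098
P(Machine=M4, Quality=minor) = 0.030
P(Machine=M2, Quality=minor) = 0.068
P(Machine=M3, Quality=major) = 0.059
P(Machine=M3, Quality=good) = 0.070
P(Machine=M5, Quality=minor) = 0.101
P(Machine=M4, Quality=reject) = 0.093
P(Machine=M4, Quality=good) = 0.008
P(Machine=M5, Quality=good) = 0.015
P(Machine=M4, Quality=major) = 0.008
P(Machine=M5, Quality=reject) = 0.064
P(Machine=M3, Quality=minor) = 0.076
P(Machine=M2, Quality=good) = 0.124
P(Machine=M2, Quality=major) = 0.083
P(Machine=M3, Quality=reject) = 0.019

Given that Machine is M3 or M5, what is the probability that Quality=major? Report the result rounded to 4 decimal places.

P(Machine=M3) = 0.070 + 0.076 + 0.059 + 0.019 = 0.224.
P(Machine=M5) = 0.015 + 0.101 + 0.098 + 0.064 = 0.278.
P(Machine ∈ {M3, M5}) = 0.224 + 0.278 = 0.502; P(Quality=major, Machine ∈ {M3, M5}) = 0.059 + 0.098 = 0.157.
P(Quality=major | Machine ∈ {M3, M5}) = 0.157/0.502 = 0.3127.

0.3127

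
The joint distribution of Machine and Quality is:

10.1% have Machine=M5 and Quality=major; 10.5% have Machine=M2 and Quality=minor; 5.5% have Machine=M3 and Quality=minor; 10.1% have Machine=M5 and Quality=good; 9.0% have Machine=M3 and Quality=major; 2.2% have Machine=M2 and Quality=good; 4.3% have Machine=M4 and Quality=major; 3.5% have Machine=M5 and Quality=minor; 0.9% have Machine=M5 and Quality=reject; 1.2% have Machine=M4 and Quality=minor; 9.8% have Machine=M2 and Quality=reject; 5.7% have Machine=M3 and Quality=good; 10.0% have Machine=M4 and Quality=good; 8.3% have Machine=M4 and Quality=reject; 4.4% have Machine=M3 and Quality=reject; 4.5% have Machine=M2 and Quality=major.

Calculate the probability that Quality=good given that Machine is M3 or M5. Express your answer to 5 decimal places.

0.32114

P(Machine=M3) = 0.057 + 0.055 + 0.090 + 0.044 = 0.246.
P(Machine=M5) = 0.101 + 0.035 + 0.101 + 0.009 = 0.246.
P(Machine ∈ {M3, M5}) = 0.246 + 0.246 = 0.492; P(Quality=good, Machine ∈ {M3, M5}) = 0.057 + 0.101 = 0.158.
P(Quality=good | Machine ∈ {M3, M5}) = 0.158/0.492 = 0.32114.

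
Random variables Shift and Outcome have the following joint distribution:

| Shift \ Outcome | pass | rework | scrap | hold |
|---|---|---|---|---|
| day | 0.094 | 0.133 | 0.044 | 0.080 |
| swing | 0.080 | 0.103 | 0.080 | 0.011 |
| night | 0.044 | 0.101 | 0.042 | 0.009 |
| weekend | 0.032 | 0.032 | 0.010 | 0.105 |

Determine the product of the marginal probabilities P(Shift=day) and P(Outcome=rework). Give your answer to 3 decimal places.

P(Shift=day) = 0.094 + 0.133 + 0.044 + 0.080 = 0.351.
P(Outcome=rework) = 0.133 + 0.103 + 0.101 + 0.032 = 0.369.
Product: 0.351 × 0.369 = 0.130.

0.130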